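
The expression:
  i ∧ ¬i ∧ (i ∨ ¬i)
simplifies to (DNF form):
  False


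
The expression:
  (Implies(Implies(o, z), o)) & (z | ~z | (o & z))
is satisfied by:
  {o: True}


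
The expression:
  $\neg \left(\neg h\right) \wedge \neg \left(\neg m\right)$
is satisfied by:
  {h: True, m: True}


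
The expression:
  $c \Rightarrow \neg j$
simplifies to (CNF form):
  $\neg c \vee \neg j$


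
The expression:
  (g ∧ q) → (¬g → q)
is always true.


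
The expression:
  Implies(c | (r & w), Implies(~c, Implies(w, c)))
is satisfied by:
  {c: True, w: False, r: False}
  {w: False, r: False, c: False}
  {r: True, c: True, w: False}
  {r: True, w: False, c: False}
  {c: True, w: True, r: False}
  {w: True, c: False, r: False}
  {r: True, w: True, c: True}


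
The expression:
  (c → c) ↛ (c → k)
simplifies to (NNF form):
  c ∧ ¬k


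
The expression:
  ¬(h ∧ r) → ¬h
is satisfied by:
  {r: True, h: False}
  {h: False, r: False}
  {h: True, r: True}


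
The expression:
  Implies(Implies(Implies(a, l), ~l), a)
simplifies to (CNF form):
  a | l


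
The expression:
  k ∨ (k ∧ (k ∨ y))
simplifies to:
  k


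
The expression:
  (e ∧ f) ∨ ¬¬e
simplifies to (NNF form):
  e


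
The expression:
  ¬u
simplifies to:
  ¬u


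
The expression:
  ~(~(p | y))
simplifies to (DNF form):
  p | y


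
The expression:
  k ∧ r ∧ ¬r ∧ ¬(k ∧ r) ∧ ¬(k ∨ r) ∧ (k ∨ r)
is never true.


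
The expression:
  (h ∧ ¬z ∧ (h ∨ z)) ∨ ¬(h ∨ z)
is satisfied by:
  {z: False}


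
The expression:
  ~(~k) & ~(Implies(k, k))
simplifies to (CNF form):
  False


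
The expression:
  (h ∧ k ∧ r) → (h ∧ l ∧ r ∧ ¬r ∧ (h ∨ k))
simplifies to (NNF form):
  ¬h ∨ ¬k ∨ ¬r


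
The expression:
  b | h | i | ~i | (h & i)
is always true.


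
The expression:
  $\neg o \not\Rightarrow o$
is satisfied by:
  {o: False}


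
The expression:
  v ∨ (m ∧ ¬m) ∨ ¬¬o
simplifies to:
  o ∨ v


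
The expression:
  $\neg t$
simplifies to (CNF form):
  $\neg t$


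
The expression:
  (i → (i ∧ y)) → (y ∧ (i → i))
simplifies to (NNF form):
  i ∨ y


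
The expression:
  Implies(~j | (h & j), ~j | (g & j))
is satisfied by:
  {g: True, h: False, j: False}
  {h: False, j: False, g: False}
  {j: True, g: True, h: False}
  {j: True, h: False, g: False}
  {g: True, h: True, j: False}
  {h: True, g: False, j: False}
  {j: True, h: True, g: True}


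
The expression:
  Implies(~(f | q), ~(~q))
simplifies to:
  f | q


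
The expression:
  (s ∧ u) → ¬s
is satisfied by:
  {s: False, u: False}
  {u: True, s: False}
  {s: True, u: False}


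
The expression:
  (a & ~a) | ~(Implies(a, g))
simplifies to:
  a & ~g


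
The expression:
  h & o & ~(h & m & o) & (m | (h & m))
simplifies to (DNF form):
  False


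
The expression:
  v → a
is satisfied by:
  {a: True, v: False}
  {v: False, a: False}
  {v: True, a: True}


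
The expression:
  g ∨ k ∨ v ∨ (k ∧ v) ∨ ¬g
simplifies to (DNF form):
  True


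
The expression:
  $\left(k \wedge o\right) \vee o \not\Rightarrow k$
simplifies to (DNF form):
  $o$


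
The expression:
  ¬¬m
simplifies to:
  m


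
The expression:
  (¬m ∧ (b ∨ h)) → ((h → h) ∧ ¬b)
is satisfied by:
  {m: True, b: False}
  {b: False, m: False}
  {b: True, m: True}


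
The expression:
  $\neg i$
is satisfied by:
  {i: False}


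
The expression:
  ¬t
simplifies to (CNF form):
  ¬t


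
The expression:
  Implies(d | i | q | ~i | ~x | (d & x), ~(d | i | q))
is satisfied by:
  {q: False, i: False, d: False}


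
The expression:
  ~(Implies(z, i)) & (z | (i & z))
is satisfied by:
  {z: True, i: False}


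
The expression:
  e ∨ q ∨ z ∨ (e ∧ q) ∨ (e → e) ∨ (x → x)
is always true.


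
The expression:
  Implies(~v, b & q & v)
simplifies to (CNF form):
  v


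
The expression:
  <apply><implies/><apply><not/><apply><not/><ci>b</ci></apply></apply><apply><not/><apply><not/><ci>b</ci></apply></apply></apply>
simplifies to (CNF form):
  <true/>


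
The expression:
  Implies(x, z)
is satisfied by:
  {z: True, x: False}
  {x: False, z: False}
  {x: True, z: True}


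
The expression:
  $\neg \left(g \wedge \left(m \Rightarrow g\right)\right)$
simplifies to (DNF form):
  $\neg g$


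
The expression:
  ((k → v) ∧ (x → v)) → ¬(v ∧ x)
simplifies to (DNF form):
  ¬v ∨ ¬x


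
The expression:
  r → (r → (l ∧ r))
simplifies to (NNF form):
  l ∨ ¬r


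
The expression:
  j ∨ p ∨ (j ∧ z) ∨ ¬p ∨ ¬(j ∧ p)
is always true.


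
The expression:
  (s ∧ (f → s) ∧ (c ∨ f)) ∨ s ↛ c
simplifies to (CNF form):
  s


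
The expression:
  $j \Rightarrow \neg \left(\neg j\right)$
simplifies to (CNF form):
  $\text{True}$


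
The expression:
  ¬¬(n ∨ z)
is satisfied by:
  {n: True, z: True}
  {n: True, z: False}
  {z: True, n: False}


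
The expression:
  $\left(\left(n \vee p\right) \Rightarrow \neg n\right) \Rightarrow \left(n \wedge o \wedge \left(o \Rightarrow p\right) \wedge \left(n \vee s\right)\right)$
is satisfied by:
  {n: True}


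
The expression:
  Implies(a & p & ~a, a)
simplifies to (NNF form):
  True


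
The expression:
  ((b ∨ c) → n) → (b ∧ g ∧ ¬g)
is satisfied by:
  {b: True, c: True, n: False}
  {b: True, n: False, c: False}
  {c: True, n: False, b: False}


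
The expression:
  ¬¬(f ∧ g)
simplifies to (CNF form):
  f ∧ g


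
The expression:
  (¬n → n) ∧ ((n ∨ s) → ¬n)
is never true.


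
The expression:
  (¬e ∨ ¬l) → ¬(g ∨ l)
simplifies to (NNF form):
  (e ∧ l) ∨ (¬g ∧ ¬l)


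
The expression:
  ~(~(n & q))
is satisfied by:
  {q: True, n: True}


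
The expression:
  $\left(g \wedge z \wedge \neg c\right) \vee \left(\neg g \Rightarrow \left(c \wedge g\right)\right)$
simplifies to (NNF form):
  $g$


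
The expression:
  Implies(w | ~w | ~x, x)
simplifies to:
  x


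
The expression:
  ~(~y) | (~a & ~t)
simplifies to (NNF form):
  y | (~a & ~t)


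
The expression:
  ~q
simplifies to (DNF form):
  ~q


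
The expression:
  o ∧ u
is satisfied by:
  {u: True, o: True}


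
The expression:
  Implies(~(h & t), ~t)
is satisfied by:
  {h: True, t: False}
  {t: False, h: False}
  {t: True, h: True}


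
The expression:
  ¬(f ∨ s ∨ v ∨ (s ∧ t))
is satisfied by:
  {v: False, f: False, s: False}


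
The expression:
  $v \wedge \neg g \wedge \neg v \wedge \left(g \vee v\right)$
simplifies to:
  $\text{False}$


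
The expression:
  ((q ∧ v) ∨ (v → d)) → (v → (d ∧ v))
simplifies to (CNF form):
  d ∨ ¬q ∨ ¬v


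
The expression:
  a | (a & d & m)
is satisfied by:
  {a: True}


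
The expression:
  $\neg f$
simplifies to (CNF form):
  $\neg f$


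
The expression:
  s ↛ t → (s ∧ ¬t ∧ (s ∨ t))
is always true.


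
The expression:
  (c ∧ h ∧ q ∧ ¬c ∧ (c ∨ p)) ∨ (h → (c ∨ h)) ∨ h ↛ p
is always true.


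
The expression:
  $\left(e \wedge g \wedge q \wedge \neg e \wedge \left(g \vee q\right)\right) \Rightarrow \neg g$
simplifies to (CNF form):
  $\text{True}$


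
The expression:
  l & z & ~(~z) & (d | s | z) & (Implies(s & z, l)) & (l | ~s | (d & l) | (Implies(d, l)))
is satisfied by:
  {z: True, l: True}


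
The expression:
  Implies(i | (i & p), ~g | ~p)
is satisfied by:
  {p: False, i: False, g: False}
  {g: True, p: False, i: False}
  {i: True, p: False, g: False}
  {g: True, i: True, p: False}
  {p: True, g: False, i: False}
  {g: True, p: True, i: False}
  {i: True, p: True, g: False}


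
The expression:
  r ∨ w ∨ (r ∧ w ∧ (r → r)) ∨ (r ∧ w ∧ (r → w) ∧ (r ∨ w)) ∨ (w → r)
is always true.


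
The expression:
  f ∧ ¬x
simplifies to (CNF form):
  f ∧ ¬x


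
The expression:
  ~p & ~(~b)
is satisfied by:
  {b: True, p: False}


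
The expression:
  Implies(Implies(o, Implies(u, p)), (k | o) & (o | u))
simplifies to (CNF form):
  (k | o) & (o | u)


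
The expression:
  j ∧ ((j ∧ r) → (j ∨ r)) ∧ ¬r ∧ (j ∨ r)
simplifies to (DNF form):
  j ∧ ¬r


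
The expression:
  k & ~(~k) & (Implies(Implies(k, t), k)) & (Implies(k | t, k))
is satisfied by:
  {k: True}


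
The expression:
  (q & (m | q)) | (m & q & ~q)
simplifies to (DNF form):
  q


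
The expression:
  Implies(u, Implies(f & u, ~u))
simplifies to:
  ~f | ~u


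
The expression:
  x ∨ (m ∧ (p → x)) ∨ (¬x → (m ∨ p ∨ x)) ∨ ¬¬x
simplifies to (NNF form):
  m ∨ p ∨ x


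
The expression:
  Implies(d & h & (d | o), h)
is always true.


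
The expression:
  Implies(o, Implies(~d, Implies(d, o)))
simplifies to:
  True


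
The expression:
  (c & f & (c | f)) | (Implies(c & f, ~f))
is always true.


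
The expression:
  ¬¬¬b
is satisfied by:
  {b: False}


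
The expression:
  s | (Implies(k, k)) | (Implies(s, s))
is always true.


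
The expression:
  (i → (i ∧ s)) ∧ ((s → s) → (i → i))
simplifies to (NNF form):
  s ∨ ¬i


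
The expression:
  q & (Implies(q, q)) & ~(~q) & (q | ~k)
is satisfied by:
  {q: True}


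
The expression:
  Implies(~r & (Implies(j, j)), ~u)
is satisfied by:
  {r: True, u: False}
  {u: False, r: False}
  {u: True, r: True}


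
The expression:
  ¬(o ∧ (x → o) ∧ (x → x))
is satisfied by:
  {o: False}


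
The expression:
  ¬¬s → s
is always true.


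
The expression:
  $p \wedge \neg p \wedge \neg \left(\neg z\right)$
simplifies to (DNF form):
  $\text{False}$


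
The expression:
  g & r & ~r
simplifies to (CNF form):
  False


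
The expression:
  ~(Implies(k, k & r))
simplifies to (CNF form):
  k & ~r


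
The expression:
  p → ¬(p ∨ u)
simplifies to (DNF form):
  ¬p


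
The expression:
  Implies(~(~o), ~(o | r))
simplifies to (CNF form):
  ~o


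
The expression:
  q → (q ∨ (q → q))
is always true.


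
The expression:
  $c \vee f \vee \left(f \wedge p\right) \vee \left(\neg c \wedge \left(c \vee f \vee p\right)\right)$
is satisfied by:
  {c: True, p: True, f: True}
  {c: True, p: True, f: False}
  {c: True, f: True, p: False}
  {c: True, f: False, p: False}
  {p: True, f: True, c: False}
  {p: True, f: False, c: False}
  {f: True, p: False, c: False}


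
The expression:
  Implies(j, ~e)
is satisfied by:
  {e: False, j: False}
  {j: True, e: False}
  {e: True, j: False}


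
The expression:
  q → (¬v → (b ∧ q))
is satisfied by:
  {b: True, v: True, q: False}
  {b: True, v: False, q: False}
  {v: True, b: False, q: False}
  {b: False, v: False, q: False}
  {q: True, b: True, v: True}
  {q: True, b: True, v: False}
  {q: True, v: True, b: False}


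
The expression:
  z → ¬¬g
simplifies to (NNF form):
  g ∨ ¬z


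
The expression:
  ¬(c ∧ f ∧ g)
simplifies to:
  ¬c ∨ ¬f ∨ ¬g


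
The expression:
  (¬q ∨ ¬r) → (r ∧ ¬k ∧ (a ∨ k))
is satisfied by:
  {r: True, q: True, a: True, k: False}
  {r: True, q: True, a: False, k: False}
  {r: True, q: True, k: True, a: True}
  {r: True, q: True, k: True, a: False}
  {r: True, a: True, k: False, q: False}


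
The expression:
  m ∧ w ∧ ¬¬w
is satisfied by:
  {m: True, w: True}


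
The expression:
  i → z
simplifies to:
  z ∨ ¬i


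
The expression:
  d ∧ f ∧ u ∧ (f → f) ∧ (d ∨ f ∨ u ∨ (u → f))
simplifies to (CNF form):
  d ∧ f ∧ u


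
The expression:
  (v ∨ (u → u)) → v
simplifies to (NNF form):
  v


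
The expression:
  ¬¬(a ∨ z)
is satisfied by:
  {a: True, z: True}
  {a: True, z: False}
  {z: True, a: False}


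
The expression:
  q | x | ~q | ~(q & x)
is always true.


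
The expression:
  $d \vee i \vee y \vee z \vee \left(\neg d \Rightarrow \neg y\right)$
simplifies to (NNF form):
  $\text{True}$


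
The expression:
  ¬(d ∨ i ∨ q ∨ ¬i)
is never true.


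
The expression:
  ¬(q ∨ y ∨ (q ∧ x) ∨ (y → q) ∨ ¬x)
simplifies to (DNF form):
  False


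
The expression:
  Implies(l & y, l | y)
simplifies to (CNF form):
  True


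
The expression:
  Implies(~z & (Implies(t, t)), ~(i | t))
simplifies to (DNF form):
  z | (~i & ~t)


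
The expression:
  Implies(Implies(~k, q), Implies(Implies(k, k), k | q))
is always true.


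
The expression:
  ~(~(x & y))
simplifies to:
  x & y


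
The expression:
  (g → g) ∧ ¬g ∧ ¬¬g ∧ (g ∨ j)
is never true.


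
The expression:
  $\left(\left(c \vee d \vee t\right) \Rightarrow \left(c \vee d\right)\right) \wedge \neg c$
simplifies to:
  $\neg c \wedge \left(d \vee \neg t\right)$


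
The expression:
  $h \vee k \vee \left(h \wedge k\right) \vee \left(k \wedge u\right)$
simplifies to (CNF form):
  $h \vee k$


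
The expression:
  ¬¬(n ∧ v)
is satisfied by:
  {n: True, v: True}


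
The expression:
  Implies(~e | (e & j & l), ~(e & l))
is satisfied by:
  {l: False, e: False, j: False}
  {j: True, l: False, e: False}
  {e: True, l: False, j: False}
  {j: True, e: True, l: False}
  {l: True, j: False, e: False}
  {j: True, l: True, e: False}
  {e: True, l: True, j: False}


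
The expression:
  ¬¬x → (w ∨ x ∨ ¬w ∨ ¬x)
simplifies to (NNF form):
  True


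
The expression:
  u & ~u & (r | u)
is never true.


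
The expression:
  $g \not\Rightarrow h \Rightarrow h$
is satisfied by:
  {h: True, g: False}
  {g: False, h: False}
  {g: True, h: True}


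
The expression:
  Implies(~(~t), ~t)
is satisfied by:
  {t: False}


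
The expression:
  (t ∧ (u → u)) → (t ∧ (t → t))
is always true.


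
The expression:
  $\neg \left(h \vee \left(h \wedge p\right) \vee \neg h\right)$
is never true.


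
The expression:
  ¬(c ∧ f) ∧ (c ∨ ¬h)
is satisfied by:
  {f: False, h: False, c: False}
  {c: True, f: False, h: False}
  {c: True, h: True, f: False}
  {f: True, c: False, h: False}


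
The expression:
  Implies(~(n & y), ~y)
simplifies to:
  n | ~y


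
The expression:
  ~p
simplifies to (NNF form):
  ~p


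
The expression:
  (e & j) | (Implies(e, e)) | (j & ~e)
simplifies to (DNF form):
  True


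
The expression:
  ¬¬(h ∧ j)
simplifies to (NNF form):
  h ∧ j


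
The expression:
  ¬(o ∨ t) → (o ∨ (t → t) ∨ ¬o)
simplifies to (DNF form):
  True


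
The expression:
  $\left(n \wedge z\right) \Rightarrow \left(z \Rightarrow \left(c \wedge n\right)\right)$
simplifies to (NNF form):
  $c \vee \neg n \vee \neg z$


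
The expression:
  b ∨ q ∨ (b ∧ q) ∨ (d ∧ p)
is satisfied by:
  {b: True, d: True, q: True, p: True}
  {b: True, d: True, q: True, p: False}
  {b: True, q: True, p: True, d: False}
  {b: True, q: True, p: False, d: False}
  {b: True, d: True, p: True, q: False}
  {b: True, d: True, p: False, q: False}
  {b: True, p: True, q: False, d: False}
  {b: True, p: False, q: False, d: False}
  {d: True, q: True, p: True, b: False}
  {d: True, q: True, p: False, b: False}
  {q: True, p: True, b: False, d: False}
  {q: True, b: False, p: False, d: False}
  {d: True, p: True, b: False, q: False}


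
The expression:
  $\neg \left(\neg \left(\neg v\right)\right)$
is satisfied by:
  {v: False}


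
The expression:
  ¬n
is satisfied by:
  {n: False}


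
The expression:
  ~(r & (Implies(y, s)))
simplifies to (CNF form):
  (y | ~r) & (~r | ~s)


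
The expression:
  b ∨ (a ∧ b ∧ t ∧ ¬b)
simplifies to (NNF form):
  b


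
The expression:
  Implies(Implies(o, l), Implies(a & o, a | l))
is always true.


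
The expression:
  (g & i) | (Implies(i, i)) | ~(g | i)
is always true.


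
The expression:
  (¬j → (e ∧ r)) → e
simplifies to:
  e ∨ ¬j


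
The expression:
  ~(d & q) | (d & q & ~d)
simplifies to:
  ~d | ~q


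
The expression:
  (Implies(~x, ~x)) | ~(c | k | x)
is always true.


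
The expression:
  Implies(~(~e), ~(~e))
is always true.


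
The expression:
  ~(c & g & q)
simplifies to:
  ~c | ~g | ~q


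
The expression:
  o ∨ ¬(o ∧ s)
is always true.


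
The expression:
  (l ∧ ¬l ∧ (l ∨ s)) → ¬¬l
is always true.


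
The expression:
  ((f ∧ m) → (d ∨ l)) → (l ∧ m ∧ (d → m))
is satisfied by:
  {l: True, f: True, m: True, d: False}
  {l: True, m: True, d: False, f: False}
  {l: True, f: True, m: True, d: True}
  {l: True, m: True, d: True, f: False}
  {m: True, f: True, d: False, l: False}


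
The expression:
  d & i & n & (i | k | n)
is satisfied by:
  {i: True, d: True, n: True}


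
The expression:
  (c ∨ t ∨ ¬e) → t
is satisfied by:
  {t: True, e: True, c: False}
  {t: True, c: False, e: False}
  {t: True, e: True, c: True}
  {t: True, c: True, e: False}
  {e: True, c: False, t: False}


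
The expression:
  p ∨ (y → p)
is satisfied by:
  {p: True, y: False}
  {y: False, p: False}
  {y: True, p: True}


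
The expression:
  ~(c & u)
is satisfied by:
  {u: False, c: False}
  {c: True, u: False}
  {u: True, c: False}


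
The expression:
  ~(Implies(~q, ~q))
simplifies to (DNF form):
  False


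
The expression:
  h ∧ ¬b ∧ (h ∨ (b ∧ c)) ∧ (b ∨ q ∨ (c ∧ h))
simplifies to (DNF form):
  (c ∧ h ∧ ¬b) ∨ (h ∧ q ∧ ¬b)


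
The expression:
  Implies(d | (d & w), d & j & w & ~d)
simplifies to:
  ~d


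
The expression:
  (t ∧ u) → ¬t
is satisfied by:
  {u: False, t: False}
  {t: True, u: False}
  {u: True, t: False}


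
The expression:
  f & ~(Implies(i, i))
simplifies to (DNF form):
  False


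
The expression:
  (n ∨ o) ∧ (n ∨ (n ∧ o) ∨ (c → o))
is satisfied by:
  {n: True, o: True}
  {n: True, o: False}
  {o: True, n: False}


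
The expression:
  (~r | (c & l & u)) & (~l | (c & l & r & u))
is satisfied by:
  {c: True, u: True, l: False, r: False}
  {c: True, u: False, l: False, r: False}
  {u: True, c: False, l: False, r: False}
  {c: False, u: False, l: False, r: False}
  {r: True, c: True, l: True, u: True}


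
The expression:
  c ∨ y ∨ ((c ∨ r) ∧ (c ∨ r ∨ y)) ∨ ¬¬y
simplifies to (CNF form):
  c ∨ r ∨ y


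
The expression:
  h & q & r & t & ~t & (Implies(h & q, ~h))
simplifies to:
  False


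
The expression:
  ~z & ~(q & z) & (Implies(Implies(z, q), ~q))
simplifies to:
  ~q & ~z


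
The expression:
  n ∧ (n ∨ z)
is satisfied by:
  {n: True}


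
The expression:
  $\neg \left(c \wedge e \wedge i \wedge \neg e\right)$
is always true.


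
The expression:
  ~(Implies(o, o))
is never true.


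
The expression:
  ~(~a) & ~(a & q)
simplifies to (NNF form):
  a & ~q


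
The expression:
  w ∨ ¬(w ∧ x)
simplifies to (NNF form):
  True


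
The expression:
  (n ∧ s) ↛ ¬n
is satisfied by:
  {s: True, n: True}


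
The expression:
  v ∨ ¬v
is always true.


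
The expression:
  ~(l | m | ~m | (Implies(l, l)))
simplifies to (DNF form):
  False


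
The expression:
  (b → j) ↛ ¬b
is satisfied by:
  {j: True, b: True}


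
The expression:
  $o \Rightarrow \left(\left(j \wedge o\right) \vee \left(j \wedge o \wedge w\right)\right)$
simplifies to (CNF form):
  $j \vee \neg o$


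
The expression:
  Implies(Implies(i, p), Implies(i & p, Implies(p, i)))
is always true.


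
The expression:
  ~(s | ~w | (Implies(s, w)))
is never true.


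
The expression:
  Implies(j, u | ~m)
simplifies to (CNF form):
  u | ~j | ~m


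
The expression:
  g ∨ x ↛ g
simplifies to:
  g ∨ x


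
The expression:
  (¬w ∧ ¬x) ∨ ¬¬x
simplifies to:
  x ∨ ¬w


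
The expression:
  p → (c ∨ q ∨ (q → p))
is always true.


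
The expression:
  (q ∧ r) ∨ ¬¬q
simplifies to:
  q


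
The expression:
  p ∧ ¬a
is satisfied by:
  {p: True, a: False}


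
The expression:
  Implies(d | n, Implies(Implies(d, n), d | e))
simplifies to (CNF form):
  d | e | ~n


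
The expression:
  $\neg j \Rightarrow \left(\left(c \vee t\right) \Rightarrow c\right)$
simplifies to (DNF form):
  $c \vee j \vee \neg t$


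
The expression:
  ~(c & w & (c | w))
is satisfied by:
  {w: False, c: False}
  {c: True, w: False}
  {w: True, c: False}


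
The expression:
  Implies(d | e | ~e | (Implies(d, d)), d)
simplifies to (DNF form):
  d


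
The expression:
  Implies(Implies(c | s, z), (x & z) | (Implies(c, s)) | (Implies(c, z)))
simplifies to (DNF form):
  True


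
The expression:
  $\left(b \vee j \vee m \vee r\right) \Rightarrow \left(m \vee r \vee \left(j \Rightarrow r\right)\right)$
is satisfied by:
  {r: True, m: True, j: False}
  {r: True, m: False, j: False}
  {m: True, r: False, j: False}
  {r: False, m: False, j: False}
  {r: True, j: True, m: True}
  {r: True, j: True, m: False}
  {j: True, m: True, r: False}


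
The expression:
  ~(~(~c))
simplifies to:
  ~c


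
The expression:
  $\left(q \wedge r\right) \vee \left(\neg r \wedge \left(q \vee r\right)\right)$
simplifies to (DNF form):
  $q$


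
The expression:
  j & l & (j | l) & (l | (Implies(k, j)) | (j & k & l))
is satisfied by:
  {j: True, l: True}


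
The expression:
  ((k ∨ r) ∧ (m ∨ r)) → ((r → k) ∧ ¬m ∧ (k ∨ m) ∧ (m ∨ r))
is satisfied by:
  {k: False, r: False, m: False}
  {m: True, k: False, r: False}
  {k: True, m: False, r: False}
  {r: True, k: True, m: False}


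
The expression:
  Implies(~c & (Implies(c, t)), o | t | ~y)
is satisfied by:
  {t: True, c: True, o: True, y: False}
  {t: True, c: True, o: False, y: False}
  {t: True, o: True, c: False, y: False}
  {t: True, o: False, c: False, y: False}
  {c: True, o: True, t: False, y: False}
  {c: True, o: False, t: False, y: False}
  {o: True, t: False, c: False, y: False}
  {o: False, t: False, c: False, y: False}
  {y: True, t: True, c: True, o: True}
  {y: True, t: True, c: True, o: False}
  {y: True, t: True, o: True, c: False}
  {y: True, t: True, o: False, c: False}
  {y: True, c: True, o: True, t: False}
  {y: True, c: True, o: False, t: False}
  {y: True, o: True, c: False, t: False}


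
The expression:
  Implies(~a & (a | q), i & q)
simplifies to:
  a | i | ~q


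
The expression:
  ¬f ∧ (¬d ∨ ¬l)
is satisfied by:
  {l: False, f: False, d: False}
  {d: True, l: False, f: False}
  {l: True, d: False, f: False}


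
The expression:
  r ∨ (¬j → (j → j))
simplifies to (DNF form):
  True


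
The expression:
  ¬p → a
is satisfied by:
  {a: True, p: True}
  {a: True, p: False}
  {p: True, a: False}


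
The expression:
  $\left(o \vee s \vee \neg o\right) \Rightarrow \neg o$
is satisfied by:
  {o: False}


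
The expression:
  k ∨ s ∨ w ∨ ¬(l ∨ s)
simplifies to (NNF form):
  k ∨ s ∨ w ∨ ¬l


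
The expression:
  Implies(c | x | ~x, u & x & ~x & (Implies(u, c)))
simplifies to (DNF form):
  False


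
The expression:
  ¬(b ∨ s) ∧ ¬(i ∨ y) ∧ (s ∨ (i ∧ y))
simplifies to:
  False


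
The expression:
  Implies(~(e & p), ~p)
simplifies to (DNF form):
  e | ~p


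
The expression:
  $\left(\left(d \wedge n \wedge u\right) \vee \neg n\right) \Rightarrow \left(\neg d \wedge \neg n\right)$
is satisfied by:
  {n: True, u: False, d: False}
  {u: False, d: False, n: False}
  {n: True, u: True, d: False}
  {u: True, n: False, d: False}
  {d: True, n: True, u: False}


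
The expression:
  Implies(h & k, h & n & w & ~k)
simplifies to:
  ~h | ~k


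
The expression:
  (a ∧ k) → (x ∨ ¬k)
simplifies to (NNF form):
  x ∨ ¬a ∨ ¬k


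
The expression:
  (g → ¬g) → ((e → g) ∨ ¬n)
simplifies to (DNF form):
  g ∨ ¬e ∨ ¬n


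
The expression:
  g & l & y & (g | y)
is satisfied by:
  {g: True, y: True, l: True}


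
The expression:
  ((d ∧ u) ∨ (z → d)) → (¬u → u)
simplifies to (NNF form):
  u ∨ (z ∧ ¬d)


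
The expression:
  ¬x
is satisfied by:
  {x: False}


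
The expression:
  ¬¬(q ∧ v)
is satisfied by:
  {q: True, v: True}


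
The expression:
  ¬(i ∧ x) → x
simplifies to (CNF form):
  x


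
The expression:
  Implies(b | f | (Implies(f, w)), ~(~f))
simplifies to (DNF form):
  f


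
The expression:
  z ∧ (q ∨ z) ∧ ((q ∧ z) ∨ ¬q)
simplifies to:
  z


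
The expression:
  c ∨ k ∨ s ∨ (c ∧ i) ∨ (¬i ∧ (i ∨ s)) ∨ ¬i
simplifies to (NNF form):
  c ∨ k ∨ s ∨ ¬i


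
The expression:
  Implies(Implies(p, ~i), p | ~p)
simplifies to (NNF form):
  True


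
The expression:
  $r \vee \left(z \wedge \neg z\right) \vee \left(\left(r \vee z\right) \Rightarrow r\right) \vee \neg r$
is always true.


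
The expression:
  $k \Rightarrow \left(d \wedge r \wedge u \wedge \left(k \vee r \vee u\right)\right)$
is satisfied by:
  {d: True, r: True, u: True, k: False}
  {d: True, r: True, u: False, k: False}
  {d: True, u: True, r: False, k: False}
  {d: True, u: False, r: False, k: False}
  {r: True, u: True, d: False, k: False}
  {r: True, d: False, u: False, k: False}
  {r: False, u: True, d: False, k: False}
  {r: False, d: False, u: False, k: False}
  {d: True, k: True, r: True, u: True}


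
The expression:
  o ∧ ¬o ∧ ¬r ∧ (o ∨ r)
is never true.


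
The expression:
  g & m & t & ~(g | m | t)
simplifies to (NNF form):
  False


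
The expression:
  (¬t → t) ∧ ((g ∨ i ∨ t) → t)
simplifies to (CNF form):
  t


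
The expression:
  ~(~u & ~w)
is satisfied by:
  {u: True, w: True}
  {u: True, w: False}
  {w: True, u: False}


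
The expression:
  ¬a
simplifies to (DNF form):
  ¬a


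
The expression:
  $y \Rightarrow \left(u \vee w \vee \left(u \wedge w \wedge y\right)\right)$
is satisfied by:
  {u: True, w: True, y: False}
  {u: True, w: False, y: False}
  {w: True, u: False, y: False}
  {u: False, w: False, y: False}
  {y: True, u: True, w: True}
  {y: True, u: True, w: False}
  {y: True, w: True, u: False}


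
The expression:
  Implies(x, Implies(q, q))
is always true.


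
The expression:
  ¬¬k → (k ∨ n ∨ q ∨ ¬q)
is always true.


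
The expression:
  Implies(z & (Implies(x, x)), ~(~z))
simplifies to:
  True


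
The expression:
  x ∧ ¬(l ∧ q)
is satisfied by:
  {x: True, l: False, q: False}
  {q: True, x: True, l: False}
  {l: True, x: True, q: False}


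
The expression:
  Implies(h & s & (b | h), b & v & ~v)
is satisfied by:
  {s: False, h: False}
  {h: True, s: False}
  {s: True, h: False}


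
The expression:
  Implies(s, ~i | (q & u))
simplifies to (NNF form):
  ~i | ~s | (q & u)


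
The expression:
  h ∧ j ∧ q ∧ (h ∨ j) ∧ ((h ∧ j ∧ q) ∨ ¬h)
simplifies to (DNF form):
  h ∧ j ∧ q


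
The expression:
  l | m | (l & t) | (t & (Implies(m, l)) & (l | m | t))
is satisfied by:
  {m: True, t: True, l: True}
  {m: True, t: True, l: False}
  {m: True, l: True, t: False}
  {m: True, l: False, t: False}
  {t: True, l: True, m: False}
  {t: True, l: False, m: False}
  {l: True, t: False, m: False}


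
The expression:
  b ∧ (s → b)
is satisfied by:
  {b: True}


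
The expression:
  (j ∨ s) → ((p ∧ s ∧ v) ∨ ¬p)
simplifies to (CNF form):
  (s ∨ ¬j ∨ ¬p) ∧ (s ∨ ¬p ∨ ¬s) ∧ (v ∨ ¬j ∨ ¬p) ∧ (v ∨ ¬p ∨ ¬s)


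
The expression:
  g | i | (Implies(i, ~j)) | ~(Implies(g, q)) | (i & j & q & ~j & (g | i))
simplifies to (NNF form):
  True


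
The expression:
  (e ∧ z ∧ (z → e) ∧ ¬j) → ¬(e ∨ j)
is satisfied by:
  {j: True, e: False, z: False}
  {j: False, e: False, z: False}
  {z: True, j: True, e: False}
  {z: True, j: False, e: False}
  {e: True, j: True, z: False}
  {e: True, j: False, z: False}
  {e: True, z: True, j: True}


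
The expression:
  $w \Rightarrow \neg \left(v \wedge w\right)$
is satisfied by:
  {w: False, v: False}
  {v: True, w: False}
  {w: True, v: False}


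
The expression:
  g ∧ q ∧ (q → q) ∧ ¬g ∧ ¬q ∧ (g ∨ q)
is never true.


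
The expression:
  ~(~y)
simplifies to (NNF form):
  y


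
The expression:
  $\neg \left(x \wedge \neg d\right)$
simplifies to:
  $d \vee \neg x$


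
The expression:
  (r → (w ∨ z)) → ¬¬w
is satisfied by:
  {r: True, w: True, z: False}
  {w: True, z: False, r: False}
  {r: True, w: True, z: True}
  {w: True, z: True, r: False}
  {r: True, z: False, w: False}


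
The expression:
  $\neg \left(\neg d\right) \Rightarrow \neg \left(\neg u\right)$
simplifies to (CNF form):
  $u \vee \neg d$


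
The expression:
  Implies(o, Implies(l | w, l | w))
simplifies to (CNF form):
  True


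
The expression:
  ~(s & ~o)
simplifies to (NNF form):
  o | ~s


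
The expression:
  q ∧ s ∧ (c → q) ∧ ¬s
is never true.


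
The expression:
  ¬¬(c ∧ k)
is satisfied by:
  {c: True, k: True}


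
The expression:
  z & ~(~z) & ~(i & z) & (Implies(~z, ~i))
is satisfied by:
  {z: True, i: False}


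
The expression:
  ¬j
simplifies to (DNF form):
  ¬j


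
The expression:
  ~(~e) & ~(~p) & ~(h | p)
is never true.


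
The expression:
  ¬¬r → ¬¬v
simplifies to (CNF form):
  v ∨ ¬r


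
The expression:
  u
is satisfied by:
  {u: True}


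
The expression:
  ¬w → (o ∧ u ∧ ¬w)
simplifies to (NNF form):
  w ∨ (o ∧ u)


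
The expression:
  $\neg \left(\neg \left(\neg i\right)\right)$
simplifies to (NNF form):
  $\neg i$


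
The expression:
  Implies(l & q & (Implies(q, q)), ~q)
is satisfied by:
  {l: False, q: False}
  {q: True, l: False}
  {l: True, q: False}


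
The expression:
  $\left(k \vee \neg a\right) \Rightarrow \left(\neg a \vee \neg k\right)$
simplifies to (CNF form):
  $\neg a \vee \neg k$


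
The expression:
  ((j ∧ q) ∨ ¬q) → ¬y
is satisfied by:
  {q: True, y: False, j: False}
  {q: False, y: False, j: False}
  {j: True, q: True, y: False}
  {j: True, q: False, y: False}
  {y: True, q: True, j: False}


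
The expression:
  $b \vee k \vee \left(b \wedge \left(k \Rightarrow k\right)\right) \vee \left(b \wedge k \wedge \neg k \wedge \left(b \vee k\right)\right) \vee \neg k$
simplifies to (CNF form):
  $\text{True}$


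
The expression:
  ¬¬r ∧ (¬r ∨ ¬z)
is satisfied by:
  {r: True, z: False}


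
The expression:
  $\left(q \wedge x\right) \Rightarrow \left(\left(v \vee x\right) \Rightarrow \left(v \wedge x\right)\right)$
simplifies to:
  $v \vee \neg q \vee \neg x$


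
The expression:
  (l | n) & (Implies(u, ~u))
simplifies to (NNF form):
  ~u & (l | n)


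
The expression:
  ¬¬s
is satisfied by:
  {s: True}


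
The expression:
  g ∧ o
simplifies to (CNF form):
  g ∧ o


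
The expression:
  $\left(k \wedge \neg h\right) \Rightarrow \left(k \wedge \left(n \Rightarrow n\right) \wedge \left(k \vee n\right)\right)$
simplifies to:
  $\text{True}$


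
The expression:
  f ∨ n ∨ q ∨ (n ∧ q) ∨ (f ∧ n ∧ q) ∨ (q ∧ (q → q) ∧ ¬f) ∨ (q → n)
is always true.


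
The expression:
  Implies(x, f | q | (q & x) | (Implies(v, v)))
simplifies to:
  True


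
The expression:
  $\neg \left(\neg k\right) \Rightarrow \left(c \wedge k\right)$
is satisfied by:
  {c: True, k: False}
  {k: False, c: False}
  {k: True, c: True}


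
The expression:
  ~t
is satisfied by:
  {t: False}


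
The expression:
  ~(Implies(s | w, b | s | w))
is never true.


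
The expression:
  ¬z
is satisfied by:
  {z: False}


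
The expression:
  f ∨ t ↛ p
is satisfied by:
  {f: True, t: True, p: False}
  {f: True, t: False, p: False}
  {f: True, p: True, t: True}
  {f: True, p: True, t: False}
  {t: True, p: False, f: False}


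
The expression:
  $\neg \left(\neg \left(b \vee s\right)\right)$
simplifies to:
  $b \vee s$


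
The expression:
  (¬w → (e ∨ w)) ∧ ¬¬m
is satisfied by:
  {m: True, e: True, w: True}
  {m: True, e: True, w: False}
  {m: True, w: True, e: False}


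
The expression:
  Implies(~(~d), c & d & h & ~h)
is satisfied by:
  {d: False}


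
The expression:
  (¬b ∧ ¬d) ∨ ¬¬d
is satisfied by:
  {d: True, b: False}
  {b: False, d: False}
  {b: True, d: True}


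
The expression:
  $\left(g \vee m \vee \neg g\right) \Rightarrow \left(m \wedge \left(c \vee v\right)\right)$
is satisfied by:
  {m: True, c: True, v: True}
  {m: True, c: True, v: False}
  {m: True, v: True, c: False}


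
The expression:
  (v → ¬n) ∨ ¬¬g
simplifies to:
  g ∨ ¬n ∨ ¬v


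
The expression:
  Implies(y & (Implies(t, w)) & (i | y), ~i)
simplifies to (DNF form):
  ~i | ~y | (t & ~w)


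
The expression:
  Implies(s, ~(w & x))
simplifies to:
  ~s | ~w | ~x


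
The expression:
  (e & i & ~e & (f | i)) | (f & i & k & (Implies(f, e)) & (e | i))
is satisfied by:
  {i: True, e: True, f: True, k: True}


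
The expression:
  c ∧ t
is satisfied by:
  {t: True, c: True}


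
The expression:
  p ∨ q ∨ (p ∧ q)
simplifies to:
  p ∨ q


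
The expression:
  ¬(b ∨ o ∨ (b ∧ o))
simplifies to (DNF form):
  ¬b ∧ ¬o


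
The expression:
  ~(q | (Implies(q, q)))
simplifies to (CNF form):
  False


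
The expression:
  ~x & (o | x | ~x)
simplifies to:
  ~x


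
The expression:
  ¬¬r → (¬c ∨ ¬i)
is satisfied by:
  {c: False, i: False, r: False}
  {r: True, c: False, i: False}
  {i: True, c: False, r: False}
  {r: True, i: True, c: False}
  {c: True, r: False, i: False}
  {r: True, c: True, i: False}
  {i: True, c: True, r: False}


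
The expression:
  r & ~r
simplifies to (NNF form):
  False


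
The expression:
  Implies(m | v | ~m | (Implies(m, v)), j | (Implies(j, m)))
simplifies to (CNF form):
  True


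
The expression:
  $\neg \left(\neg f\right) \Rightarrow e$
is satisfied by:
  {e: True, f: False}
  {f: False, e: False}
  {f: True, e: True}


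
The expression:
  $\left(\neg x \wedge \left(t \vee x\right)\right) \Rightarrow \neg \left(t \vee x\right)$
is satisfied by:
  {x: True, t: False}
  {t: False, x: False}
  {t: True, x: True}


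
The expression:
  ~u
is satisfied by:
  {u: False}


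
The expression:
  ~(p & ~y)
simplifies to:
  y | ~p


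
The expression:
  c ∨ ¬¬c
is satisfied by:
  {c: True}


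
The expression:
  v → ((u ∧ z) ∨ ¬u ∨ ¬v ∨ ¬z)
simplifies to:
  True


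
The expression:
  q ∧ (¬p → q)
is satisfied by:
  {q: True}


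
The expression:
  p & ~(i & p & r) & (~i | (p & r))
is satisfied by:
  {p: True, i: False}


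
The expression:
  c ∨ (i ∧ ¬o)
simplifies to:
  c ∨ (i ∧ ¬o)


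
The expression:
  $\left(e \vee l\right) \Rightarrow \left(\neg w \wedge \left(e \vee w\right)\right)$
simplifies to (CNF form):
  $\left(e \vee \neg e\right) \wedge \left(e \vee \neg l\right) \wedge \left(\neg e \vee \neg w\right) \wedge \left(\neg l \vee \neg w\right)$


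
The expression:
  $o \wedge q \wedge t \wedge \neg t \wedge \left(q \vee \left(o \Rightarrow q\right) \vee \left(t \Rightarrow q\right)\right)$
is never true.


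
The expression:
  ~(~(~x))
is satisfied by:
  {x: False}


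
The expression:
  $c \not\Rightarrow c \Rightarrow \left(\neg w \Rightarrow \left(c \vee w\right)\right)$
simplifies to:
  $\text{True}$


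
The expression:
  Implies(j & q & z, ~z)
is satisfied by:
  {q: False, z: False, j: False}
  {j: True, q: False, z: False}
  {z: True, q: False, j: False}
  {j: True, z: True, q: False}
  {q: True, j: False, z: False}
  {j: True, q: True, z: False}
  {z: True, q: True, j: False}


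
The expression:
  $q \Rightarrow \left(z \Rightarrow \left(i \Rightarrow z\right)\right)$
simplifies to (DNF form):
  $\text{True}$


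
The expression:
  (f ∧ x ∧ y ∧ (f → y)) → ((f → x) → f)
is always true.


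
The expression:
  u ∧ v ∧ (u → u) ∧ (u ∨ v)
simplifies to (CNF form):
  u ∧ v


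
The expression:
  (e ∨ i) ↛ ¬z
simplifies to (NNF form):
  z ∧ (e ∨ i)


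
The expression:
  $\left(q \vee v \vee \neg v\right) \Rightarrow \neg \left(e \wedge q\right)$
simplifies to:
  $\neg e \vee \neg q$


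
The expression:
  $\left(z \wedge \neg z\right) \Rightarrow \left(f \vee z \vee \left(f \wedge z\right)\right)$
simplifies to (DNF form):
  $\text{True}$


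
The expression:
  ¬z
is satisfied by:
  {z: False}


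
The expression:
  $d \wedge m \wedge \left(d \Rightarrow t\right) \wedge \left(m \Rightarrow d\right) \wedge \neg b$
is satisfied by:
  {t: True, m: True, d: True, b: False}


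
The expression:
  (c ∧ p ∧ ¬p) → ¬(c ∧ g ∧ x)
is always true.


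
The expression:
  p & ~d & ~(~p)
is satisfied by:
  {p: True, d: False}


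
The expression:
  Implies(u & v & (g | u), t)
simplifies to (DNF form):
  t | ~u | ~v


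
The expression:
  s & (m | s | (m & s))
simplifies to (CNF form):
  s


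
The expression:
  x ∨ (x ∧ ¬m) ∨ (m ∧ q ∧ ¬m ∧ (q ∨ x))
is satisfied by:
  {x: True}


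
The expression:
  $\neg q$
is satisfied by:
  {q: False}


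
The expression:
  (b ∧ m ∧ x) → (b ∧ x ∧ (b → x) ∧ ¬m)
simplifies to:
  ¬b ∨ ¬m ∨ ¬x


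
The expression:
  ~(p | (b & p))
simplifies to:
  ~p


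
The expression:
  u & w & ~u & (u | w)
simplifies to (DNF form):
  False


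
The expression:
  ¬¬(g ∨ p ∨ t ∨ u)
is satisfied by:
  {u: True, t: True, g: True, p: True}
  {u: True, t: True, g: True, p: False}
  {u: True, t: True, p: True, g: False}
  {u: True, t: True, p: False, g: False}
  {u: True, g: True, p: True, t: False}
  {u: True, g: True, p: False, t: False}
  {u: True, g: False, p: True, t: False}
  {u: True, g: False, p: False, t: False}
  {t: True, g: True, p: True, u: False}
  {t: True, g: True, p: False, u: False}
  {t: True, p: True, g: False, u: False}
  {t: True, p: False, g: False, u: False}
  {g: True, p: True, t: False, u: False}
  {g: True, t: False, p: False, u: False}
  {p: True, t: False, g: False, u: False}


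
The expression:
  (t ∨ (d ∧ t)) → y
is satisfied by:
  {y: True, t: False}
  {t: False, y: False}
  {t: True, y: True}


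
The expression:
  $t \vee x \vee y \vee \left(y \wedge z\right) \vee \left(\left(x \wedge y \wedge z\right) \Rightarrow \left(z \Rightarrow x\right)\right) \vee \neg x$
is always true.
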